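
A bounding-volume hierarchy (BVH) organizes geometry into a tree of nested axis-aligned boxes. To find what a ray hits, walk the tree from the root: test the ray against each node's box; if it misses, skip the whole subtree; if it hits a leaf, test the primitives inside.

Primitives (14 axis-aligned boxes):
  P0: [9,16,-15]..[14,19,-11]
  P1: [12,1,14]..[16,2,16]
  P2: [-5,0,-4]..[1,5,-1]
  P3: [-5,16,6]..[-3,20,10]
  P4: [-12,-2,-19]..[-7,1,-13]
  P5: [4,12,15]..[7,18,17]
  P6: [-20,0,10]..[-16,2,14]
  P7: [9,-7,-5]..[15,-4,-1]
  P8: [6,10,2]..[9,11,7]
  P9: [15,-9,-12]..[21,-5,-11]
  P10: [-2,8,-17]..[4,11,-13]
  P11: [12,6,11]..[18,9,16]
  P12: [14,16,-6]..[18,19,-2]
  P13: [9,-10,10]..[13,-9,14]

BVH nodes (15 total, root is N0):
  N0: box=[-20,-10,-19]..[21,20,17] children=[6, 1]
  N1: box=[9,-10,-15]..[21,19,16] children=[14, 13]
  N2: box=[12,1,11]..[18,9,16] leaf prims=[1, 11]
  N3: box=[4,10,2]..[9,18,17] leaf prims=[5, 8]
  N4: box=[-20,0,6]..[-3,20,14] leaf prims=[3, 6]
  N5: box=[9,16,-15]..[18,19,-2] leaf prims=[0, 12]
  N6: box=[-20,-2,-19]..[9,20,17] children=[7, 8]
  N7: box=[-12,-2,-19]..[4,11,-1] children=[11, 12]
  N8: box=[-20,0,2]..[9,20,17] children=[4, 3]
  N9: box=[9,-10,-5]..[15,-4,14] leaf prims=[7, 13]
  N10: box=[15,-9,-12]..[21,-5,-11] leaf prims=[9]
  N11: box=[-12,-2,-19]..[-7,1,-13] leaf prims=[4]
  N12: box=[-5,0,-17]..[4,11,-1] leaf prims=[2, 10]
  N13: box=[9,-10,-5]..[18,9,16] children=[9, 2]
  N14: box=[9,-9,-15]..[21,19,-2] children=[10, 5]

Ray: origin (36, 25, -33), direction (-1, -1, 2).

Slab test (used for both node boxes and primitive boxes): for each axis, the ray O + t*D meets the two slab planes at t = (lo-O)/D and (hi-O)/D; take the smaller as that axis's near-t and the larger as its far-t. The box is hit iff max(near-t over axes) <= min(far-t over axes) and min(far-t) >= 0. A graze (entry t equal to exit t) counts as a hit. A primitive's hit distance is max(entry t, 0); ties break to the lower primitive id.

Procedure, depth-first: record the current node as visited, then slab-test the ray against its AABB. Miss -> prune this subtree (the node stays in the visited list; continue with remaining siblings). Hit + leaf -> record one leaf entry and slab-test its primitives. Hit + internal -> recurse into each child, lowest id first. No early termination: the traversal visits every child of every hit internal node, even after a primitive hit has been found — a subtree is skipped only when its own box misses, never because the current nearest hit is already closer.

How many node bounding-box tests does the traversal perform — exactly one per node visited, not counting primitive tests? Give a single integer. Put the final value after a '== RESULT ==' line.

Walk:
N0 x:[15,56] y:[5,35] z:[7,25] -> hit [15,25], descend [1, 6]
  N1 x:[15,27] y:[6,35] z:[9,49/2] -> hit [15,49/2], descend [13, 14]
    N13 x:[18,27] y:[16,35] z:[14,49/2] -> hit [18,49/2], descend [2, 9]
      N2 x:[18,24] y:[16,24] z:[22,49/2] -> hit [22,24] leaf, test {P1@t=47/2, P11(miss)}
      N9 x:[21,27] y:[29,35] z:[14,47/2] -> miss, prune
    N14 x:[15,27] y:[6,34] z:[9,31/2] -> hit [15,31/2], descend [5, 10]
      N5 x:[18,27] y:[6,9] z:[9,31/2] -> miss, prune
      N10 x:[15,21] y:[30,34] z:[21/2,11] -> miss, prune
  N6 x:[27,56] y:[5,27] z:[7,25] -> miss, prune

Summary -> nodes [0, 1, 13, 2, 9, 14, 5, 10, 6]; box-tests=9; leaf-entries=1; first=P1

== RESULT ==
9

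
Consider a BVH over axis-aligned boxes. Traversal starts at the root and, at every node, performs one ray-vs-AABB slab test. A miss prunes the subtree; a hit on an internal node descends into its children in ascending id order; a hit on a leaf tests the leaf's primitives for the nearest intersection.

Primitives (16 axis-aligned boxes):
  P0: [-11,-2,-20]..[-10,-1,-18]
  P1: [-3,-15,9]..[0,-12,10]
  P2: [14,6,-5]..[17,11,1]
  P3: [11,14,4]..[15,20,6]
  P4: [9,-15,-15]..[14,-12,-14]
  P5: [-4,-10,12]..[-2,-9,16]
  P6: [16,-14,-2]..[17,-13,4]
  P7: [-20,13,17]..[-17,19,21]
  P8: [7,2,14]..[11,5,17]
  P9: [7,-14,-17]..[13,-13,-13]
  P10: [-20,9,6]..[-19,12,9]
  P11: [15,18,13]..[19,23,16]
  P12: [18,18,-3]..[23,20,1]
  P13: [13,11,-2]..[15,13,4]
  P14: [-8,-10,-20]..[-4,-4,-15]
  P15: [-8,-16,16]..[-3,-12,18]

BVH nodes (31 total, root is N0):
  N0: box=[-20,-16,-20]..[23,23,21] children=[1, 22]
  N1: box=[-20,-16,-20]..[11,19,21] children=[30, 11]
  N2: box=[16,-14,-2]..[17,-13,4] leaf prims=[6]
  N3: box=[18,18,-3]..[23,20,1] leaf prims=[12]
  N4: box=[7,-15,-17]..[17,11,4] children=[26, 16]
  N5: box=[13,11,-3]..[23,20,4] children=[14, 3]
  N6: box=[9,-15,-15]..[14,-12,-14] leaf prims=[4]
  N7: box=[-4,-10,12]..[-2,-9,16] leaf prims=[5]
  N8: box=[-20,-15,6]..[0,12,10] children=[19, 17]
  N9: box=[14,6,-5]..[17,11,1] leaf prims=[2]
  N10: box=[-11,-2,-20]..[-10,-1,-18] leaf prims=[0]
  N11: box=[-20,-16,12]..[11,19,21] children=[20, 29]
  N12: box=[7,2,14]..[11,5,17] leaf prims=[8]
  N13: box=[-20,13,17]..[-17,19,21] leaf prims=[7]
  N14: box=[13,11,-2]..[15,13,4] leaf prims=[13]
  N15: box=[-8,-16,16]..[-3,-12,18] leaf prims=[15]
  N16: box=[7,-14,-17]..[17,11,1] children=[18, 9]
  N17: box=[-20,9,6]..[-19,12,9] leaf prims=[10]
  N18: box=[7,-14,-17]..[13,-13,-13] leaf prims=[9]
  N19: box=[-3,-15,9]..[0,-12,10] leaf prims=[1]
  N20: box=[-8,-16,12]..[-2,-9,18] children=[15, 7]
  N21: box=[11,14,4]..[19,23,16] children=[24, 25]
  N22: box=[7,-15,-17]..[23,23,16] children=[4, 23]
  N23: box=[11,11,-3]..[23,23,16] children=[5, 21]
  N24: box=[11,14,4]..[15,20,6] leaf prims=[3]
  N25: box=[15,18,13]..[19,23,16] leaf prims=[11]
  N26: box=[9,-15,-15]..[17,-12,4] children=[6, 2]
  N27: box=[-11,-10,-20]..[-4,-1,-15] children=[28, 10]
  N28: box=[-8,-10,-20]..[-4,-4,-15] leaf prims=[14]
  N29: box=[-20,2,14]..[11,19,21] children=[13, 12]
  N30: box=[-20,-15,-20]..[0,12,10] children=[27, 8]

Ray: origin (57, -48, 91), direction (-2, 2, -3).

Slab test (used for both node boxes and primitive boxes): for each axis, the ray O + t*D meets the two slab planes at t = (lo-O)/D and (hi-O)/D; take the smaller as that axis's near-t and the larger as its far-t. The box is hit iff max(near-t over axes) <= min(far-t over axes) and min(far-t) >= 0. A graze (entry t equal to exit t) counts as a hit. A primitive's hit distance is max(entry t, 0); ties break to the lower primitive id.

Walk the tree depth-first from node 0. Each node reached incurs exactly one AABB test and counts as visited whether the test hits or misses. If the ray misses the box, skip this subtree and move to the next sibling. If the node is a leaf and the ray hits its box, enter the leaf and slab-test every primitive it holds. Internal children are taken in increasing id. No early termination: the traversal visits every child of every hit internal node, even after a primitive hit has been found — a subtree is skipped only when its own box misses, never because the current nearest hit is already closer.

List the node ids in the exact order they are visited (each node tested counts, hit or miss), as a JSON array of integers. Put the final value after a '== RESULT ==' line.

Walk:
N0 x:[17,77/2] y:[16,71/2] z:[70/3,37] -> hit [70/3,71/2], descend [1, 22]
  N1 x:[23,77/2] y:[16,67/2] z:[70/3,37] -> hit [70/3,67/2], descend [11, 30]
    N11 x:[23,77/2] y:[16,67/2] z:[70/3,79/3] -> hit [70/3,79/3], descend [20, 29]
      N20 x:[59/2,65/2] y:[16,39/2] z:[73/3,79/3] -> miss, prune
      N29 x:[23,77/2] y:[25,67/2] z:[70/3,77/3] -> hit [25,77/3], descend [12, 13]
        N12 x:[23,25] y:[25,53/2] z:[74/3,77/3] -> hit [25,25] leaf, test {P8@t=25}
        N13 x:[37,77/2] y:[61/2,67/2] z:[70/3,74/3] -> miss, prune
    N30 x:[57/2,77/2] y:[33/2,30] z:[27,37] -> hit [57/2,30], descend [8, 27]
      N8 x:[57/2,77/2] y:[33/2,30] z:[27,85/3] -> miss, prune
      N27 x:[61/2,34] y:[19,47/2] z:[106/3,37] -> miss, prune
  N22 x:[17,25] y:[33/2,71/2] z:[25,36] -> hit [25,25], descend [4, 23]
    N4 x:[20,25] y:[33/2,59/2] z:[29,36] -> miss, prune
    N23 x:[17,23] y:[59/2,71/2] z:[25,94/3] -> miss, prune

order=[0, 1, 11, 20, 29, 12, 13, 30, 8, 27, 22, 4, 23]  |boxes|=13  |leaves|=1  hit=P8

== RESULT ==
[0, 1, 11, 20, 29, 12, 13, 30, 8, 27, 22, 4, 23]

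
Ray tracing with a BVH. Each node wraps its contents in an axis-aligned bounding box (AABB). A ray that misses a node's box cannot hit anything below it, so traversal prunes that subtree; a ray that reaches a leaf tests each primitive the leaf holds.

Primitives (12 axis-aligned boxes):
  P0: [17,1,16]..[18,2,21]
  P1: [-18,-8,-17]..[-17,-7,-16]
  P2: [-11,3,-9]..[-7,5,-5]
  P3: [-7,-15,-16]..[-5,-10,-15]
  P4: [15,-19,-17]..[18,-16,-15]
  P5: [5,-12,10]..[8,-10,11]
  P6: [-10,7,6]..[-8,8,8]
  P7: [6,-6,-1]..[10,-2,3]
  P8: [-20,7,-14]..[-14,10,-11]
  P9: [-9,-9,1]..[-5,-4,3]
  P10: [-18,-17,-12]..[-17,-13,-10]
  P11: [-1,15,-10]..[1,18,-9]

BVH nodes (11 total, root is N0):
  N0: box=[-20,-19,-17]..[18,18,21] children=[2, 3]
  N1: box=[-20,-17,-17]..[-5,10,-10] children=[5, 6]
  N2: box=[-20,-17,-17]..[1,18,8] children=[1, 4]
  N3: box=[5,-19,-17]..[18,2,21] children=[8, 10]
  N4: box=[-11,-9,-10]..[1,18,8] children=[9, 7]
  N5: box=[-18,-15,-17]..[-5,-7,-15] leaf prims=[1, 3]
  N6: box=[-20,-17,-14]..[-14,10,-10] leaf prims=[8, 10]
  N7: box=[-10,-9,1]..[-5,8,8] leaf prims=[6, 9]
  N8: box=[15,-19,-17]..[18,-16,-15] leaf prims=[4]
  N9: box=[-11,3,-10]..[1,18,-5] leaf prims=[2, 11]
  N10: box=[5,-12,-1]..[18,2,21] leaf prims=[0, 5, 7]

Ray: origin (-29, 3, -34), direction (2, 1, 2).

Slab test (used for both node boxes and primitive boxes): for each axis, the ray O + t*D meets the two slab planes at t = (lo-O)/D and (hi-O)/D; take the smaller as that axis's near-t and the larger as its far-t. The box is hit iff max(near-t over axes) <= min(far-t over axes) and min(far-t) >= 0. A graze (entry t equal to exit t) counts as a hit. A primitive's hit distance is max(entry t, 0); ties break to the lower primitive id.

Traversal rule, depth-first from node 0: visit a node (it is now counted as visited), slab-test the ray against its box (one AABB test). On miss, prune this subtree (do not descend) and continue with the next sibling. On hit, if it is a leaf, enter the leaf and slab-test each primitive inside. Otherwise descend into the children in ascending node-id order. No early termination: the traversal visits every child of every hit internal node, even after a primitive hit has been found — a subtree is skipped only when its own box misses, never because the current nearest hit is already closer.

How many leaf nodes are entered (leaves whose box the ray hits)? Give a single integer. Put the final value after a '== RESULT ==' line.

Traverse from the root:
N0 x:[9/2,47/2] y:[-22,15] z:[17/2,55/2] -> hit [17/2,15], descend [2, 3]
  N2 x:[9/2,15] y:[-20,15] z:[17/2,21] -> hit [17/2,15], descend [1, 4]
    N1 x:[9/2,12] y:[-20,7] z:[17/2,12] -> miss, prune
    N4 x:[9,15] y:[-12,15] z:[12,21] -> hit [12,15], descend [7, 9]
      N7 x:[19/2,12] y:[-12,5] z:[35/2,21] -> miss, prune
      N9 x:[9,15] y:[0,15] z:[12,29/2] -> hit [12,29/2] leaf, test {P2(miss), P11(miss)}
  N3 x:[17,47/2] y:[-22,-1] z:[17/2,55/2] -> miss, prune

7 AABB tests over nodes [0, 2, 1, 4, 7, 9, 3]; 1 leaf entered; closest miss.

== RESULT ==
1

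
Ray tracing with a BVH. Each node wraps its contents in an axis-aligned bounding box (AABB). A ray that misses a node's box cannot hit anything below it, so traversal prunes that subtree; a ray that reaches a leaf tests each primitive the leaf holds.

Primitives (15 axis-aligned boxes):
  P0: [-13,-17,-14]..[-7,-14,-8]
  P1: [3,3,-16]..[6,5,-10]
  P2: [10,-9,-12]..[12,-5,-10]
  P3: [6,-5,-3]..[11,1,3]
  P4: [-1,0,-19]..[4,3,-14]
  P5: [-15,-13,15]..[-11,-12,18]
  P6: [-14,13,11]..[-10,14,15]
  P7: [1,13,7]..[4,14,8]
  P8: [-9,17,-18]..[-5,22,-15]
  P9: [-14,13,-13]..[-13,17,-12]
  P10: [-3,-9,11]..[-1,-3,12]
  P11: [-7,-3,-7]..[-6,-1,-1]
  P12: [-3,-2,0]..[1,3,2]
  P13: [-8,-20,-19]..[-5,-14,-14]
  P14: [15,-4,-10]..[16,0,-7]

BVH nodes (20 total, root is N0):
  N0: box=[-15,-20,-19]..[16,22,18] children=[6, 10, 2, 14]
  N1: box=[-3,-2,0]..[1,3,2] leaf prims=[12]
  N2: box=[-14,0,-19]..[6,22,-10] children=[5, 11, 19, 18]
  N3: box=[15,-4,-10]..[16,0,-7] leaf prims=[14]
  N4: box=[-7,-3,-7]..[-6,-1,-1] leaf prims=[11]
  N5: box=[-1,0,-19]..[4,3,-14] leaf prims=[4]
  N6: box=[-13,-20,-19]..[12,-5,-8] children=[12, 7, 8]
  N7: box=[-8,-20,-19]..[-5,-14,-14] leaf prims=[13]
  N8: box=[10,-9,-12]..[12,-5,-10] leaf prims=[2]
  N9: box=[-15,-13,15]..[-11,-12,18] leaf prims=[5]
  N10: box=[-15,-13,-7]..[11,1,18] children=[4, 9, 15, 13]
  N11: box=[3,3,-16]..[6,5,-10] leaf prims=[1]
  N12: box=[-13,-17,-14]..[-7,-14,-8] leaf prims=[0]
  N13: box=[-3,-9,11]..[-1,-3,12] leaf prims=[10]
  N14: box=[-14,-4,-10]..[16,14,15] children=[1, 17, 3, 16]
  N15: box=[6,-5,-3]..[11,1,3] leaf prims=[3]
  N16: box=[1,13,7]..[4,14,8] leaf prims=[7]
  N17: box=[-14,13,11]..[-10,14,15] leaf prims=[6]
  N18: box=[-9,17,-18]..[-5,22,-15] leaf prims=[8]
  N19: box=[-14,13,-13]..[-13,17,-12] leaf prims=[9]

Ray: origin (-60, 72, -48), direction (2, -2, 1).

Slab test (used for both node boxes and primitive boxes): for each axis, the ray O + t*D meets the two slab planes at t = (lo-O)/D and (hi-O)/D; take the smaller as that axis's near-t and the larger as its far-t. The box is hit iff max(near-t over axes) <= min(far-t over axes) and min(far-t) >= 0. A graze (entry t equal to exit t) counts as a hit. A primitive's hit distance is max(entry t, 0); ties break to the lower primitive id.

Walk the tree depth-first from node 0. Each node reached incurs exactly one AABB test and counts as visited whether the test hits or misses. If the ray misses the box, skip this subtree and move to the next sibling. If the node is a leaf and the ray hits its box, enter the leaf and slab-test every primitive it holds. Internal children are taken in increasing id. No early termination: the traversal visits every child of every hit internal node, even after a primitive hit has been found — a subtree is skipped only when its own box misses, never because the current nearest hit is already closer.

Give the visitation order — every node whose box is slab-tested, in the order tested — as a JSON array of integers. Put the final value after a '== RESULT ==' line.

Trace the traversal:
N0 x:[45/2,38] y:[25,46] z:[29,66] -> hit [29,38], descend [2, 6, 10, 14]
  N2 x:[23,33] y:[25,36] z:[29,38] -> hit [29,33], descend [5, 11, 18, 19]
    N5 x:[59/2,32] y:[69/2,36] z:[29,34] -> miss, prune
    N11 x:[63/2,33] y:[67/2,69/2] z:[32,38] -> miss, prune
    N18 x:[51/2,55/2] y:[25,55/2] z:[30,33] -> miss, prune
    N19 x:[23,47/2] y:[55/2,59/2] z:[35,36] -> miss, prune
  N6 x:[47/2,36] y:[77/2,46] z:[29,40] -> miss, prune
  N10 x:[45/2,71/2] y:[71/2,85/2] z:[41,66] -> miss, prune
  N14 x:[23,38] y:[29,38] z:[38,63] -> hit [38,38], descend [1, 3, 16, 17]
    N1 x:[57/2,61/2] y:[69/2,37] z:[48,50] -> miss, prune
    N3 x:[75/2,38] y:[36,38] z:[38,41] -> hit [38,38] leaf, test {P14@t=38}
    N16 x:[61/2,32] y:[29,59/2] z:[55,56] -> miss, prune
    N17 x:[23,25] y:[29,59/2] z:[59,63] -> miss, prune

Summary -> nodes [0, 2, 5, 11, 18, 19, 6, 10, 14, 1, 3, 16, 17]; box-tests=13; leaf-entries=1; first=P14

== RESULT ==
[0, 2, 5, 11, 18, 19, 6, 10, 14, 1, 3, 16, 17]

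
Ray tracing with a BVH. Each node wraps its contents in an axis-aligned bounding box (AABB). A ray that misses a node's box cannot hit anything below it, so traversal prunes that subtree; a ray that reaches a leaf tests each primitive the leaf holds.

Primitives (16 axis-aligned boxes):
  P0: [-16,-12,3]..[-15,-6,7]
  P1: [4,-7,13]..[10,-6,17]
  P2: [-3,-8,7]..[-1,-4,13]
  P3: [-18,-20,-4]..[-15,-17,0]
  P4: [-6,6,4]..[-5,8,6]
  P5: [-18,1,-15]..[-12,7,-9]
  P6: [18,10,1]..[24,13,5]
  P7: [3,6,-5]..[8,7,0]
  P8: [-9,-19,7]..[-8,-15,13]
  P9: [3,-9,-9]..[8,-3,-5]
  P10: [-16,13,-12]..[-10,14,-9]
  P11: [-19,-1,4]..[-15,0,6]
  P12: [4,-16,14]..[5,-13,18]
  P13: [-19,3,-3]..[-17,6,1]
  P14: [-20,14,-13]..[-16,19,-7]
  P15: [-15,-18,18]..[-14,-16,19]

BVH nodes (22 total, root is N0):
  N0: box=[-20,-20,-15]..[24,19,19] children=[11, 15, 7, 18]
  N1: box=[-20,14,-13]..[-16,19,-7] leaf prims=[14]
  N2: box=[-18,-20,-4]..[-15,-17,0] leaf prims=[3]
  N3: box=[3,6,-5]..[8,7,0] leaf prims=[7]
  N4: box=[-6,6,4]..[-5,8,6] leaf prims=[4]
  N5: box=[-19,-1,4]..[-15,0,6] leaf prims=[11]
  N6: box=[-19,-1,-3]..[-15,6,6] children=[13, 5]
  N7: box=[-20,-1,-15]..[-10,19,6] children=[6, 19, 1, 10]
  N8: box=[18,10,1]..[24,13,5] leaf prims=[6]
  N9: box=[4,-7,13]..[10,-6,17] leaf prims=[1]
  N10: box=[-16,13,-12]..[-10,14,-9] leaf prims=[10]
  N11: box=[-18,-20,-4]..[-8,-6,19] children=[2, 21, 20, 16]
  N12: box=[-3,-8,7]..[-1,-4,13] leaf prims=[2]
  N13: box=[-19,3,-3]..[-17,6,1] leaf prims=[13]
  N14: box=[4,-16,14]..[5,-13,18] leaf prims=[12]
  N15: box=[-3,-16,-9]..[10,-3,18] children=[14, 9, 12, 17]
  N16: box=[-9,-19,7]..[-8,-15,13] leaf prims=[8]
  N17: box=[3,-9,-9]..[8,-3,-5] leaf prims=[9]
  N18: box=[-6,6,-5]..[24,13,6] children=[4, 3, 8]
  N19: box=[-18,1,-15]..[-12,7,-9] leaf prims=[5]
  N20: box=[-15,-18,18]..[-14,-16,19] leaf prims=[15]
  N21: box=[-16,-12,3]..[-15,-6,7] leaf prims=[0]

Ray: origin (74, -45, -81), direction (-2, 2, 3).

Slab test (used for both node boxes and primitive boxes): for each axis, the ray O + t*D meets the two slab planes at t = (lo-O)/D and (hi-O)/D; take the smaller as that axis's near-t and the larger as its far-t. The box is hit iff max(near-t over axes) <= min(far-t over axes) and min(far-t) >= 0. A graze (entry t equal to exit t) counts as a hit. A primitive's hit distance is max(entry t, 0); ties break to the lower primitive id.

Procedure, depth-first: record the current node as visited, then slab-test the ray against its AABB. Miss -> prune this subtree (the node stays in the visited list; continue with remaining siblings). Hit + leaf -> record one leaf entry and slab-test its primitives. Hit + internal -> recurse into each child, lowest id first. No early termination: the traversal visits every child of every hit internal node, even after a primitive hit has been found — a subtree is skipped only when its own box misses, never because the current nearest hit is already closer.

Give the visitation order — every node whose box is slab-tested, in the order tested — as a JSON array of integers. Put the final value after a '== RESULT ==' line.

Walk:
N0 x:[25,47] y:[25/2,32] z:[22,100/3] -> hit [25,32], descend [7, 11, 15, 18]
  N7 x:[42,47] y:[22,32] z:[22,29] -> miss, prune
  N11 x:[41,46] y:[25/2,39/2] z:[77/3,100/3] -> miss, prune
  N15 x:[32,77/2] y:[29/2,21] z:[24,33] -> miss, prune
  N18 x:[25,40] y:[51/2,29] z:[76/3,29] -> hit [51/2,29], descend [3, 4, 8]
    N3 x:[33,71/2] y:[51/2,26] z:[76/3,27] -> miss, prune
    N4 x:[79/2,40] y:[51/2,53/2] z:[85/3,29] -> miss, prune
    N8 x:[25,28] y:[55/2,29] z:[82/3,86/3] -> hit [55/2,28] leaf, test {P6@t=55/2}

order=[0, 7, 11, 15, 18, 3, 4, 8]  |boxes|=8  |leaves|=1  hit=P6

== RESULT ==
[0, 7, 11, 15, 18, 3, 4, 8]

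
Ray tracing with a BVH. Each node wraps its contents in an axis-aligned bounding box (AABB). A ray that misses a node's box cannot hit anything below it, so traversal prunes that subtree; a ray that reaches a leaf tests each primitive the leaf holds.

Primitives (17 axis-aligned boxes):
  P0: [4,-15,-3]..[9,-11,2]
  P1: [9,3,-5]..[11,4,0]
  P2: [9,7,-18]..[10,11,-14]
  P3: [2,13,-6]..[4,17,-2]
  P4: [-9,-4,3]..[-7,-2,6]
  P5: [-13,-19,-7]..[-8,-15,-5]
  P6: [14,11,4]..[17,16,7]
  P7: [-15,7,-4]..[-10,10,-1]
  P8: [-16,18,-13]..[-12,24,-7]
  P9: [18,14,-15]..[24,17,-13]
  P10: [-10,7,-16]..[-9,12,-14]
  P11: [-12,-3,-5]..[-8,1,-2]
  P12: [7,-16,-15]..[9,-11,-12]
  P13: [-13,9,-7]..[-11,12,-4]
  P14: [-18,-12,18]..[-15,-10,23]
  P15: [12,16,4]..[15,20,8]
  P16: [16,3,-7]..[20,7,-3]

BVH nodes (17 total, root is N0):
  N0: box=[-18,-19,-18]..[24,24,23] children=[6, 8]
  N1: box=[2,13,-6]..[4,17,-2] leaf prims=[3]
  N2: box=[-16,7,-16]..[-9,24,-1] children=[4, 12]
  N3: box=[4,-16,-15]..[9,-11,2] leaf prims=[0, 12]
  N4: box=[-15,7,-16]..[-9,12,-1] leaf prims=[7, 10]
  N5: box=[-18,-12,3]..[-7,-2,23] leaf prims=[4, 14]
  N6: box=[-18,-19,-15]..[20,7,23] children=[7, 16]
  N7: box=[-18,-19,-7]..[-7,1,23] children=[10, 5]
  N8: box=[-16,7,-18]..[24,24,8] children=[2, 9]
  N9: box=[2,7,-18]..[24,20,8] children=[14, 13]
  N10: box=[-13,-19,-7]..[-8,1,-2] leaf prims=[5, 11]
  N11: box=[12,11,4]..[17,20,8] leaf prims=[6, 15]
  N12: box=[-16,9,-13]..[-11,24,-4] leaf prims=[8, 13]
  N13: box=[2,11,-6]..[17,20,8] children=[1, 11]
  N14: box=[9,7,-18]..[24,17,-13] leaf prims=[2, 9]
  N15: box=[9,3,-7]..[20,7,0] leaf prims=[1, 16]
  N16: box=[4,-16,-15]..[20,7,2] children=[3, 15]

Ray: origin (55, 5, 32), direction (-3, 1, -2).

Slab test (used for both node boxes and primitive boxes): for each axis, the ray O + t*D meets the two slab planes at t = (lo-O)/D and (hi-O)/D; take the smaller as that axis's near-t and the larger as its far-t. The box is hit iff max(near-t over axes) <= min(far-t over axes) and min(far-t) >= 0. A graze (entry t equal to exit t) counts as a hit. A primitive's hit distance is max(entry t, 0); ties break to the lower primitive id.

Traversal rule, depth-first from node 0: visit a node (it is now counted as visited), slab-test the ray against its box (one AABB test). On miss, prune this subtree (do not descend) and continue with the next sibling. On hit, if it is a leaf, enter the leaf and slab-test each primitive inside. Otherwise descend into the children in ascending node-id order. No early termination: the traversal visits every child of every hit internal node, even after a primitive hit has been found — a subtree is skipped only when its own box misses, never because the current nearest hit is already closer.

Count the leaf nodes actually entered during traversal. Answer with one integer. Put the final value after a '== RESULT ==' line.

Trace the traversal:
N0 x:[31/3,73/3] y:[-24,19] z:[9/2,25] -> hit [31/3,19], descend [6, 8]
  N6 x:[35/3,73/3] y:[-24,2] z:[9/2,47/2] -> miss, prune
  N8 x:[31/3,71/3] y:[2,19] z:[12,25] -> hit [12,19], descend [2, 9]
    N2 x:[64/3,71/3] y:[2,19] z:[33/2,24] -> miss, prune
    N9 x:[31/3,53/3] y:[2,15] z:[12,25] -> hit [12,15], descend [13, 14]
      N13 x:[38/3,53/3] y:[6,15] z:[12,19] -> hit [38/3,15], descend [1, 11]
        N1 x:[17,53/3] y:[8,12] z:[17,19] -> miss, prune
        N11 x:[38/3,43/3] y:[6,15] z:[12,14] -> hit [38/3,14] leaf, test {P6(miss), P15@t=40/3}
      N14 x:[31/3,46/3] y:[2,12] z:[45/2,25] -> miss, prune

Visited [0, 6, 8, 2, 9, 13, 1, 11, 14]. Tests: 9 box, 1 leaf. Nearest: P15.

== RESULT ==
1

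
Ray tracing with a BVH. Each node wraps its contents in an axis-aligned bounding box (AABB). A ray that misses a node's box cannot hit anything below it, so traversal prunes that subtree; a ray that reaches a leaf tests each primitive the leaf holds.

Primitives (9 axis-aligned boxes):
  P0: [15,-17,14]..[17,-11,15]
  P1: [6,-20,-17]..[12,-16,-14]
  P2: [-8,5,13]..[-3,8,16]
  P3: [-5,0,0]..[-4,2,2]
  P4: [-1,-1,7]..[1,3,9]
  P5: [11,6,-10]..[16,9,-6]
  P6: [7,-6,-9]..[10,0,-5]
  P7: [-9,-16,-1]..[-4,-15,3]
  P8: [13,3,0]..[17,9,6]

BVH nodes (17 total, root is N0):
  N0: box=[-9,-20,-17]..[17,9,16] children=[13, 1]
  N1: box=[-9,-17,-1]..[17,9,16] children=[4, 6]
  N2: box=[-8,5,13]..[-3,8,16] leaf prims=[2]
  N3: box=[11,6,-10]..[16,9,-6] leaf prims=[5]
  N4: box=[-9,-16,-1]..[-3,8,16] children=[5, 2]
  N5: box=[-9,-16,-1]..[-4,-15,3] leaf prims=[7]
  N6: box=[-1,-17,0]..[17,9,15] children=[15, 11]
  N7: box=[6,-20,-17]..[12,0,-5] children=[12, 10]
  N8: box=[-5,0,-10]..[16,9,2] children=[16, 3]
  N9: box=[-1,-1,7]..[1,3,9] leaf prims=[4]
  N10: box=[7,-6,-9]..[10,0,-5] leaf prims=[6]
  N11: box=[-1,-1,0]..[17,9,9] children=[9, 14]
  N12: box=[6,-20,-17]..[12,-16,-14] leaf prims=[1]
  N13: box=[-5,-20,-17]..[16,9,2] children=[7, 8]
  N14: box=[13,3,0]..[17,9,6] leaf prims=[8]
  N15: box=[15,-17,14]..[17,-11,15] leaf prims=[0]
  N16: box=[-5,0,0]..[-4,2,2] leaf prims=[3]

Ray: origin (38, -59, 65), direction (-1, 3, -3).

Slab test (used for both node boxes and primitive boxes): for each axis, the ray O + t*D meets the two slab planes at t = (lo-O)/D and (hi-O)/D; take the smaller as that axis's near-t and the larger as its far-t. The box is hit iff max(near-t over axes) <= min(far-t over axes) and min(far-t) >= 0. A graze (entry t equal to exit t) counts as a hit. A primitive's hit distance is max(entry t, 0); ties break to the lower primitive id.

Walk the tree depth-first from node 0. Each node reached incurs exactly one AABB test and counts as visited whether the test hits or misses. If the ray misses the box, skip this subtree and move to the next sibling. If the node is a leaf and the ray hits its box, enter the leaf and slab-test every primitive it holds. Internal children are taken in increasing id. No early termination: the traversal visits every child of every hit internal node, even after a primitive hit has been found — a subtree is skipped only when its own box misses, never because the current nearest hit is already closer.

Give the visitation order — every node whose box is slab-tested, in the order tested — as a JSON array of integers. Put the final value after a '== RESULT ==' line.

Walk:
N0 x:[21,47] y:[13,68/3] z:[49/3,82/3] -> hit [21,68/3], descend [1, 13]
  N1 x:[21,47] y:[14,68/3] z:[49/3,22] -> hit [21,22], descend [4, 6]
    N4 x:[41,47] y:[43/3,67/3] z:[49/3,22] -> miss, prune
    N6 x:[21,39] y:[14,68/3] z:[50/3,65/3] -> hit [21,65/3], descend [11, 15]
      N11 x:[21,39] y:[58/3,68/3] z:[56/3,65/3] -> hit [21,65/3], descend [9, 14]
        N9 x:[37,39] y:[58/3,62/3] z:[56/3,58/3] -> miss, prune
        N14 x:[21,25] y:[62/3,68/3] z:[59/3,65/3] -> hit [21,65/3] leaf, test {P8@t=21}
      N15 x:[21,23] y:[14,16] z:[50/3,17] -> miss, prune
  N13 x:[22,43] y:[13,68/3] z:[21,82/3] -> hit [22,68/3], descend [7, 8]
    N7 x:[26,32] y:[13,59/3] z:[70/3,82/3] -> miss, prune
    N8 x:[22,43] y:[59/3,68/3] z:[21,25] -> hit [22,68/3], descend [3, 16]
      N3 x:[22,27] y:[65/3,68/3] z:[71/3,25] -> miss, prune
      N16 x:[42,43] y:[59/3,61/3] z:[21,65/3] -> miss, prune

Summary -> nodes [0, 1, 4, 6, 11, 9, 14, 15, 13, 7, 8, 3, 16]; box-tests=13; leaf-entries=1; first=P8

== RESULT ==
[0, 1, 4, 6, 11, 9, 14, 15, 13, 7, 8, 3, 16]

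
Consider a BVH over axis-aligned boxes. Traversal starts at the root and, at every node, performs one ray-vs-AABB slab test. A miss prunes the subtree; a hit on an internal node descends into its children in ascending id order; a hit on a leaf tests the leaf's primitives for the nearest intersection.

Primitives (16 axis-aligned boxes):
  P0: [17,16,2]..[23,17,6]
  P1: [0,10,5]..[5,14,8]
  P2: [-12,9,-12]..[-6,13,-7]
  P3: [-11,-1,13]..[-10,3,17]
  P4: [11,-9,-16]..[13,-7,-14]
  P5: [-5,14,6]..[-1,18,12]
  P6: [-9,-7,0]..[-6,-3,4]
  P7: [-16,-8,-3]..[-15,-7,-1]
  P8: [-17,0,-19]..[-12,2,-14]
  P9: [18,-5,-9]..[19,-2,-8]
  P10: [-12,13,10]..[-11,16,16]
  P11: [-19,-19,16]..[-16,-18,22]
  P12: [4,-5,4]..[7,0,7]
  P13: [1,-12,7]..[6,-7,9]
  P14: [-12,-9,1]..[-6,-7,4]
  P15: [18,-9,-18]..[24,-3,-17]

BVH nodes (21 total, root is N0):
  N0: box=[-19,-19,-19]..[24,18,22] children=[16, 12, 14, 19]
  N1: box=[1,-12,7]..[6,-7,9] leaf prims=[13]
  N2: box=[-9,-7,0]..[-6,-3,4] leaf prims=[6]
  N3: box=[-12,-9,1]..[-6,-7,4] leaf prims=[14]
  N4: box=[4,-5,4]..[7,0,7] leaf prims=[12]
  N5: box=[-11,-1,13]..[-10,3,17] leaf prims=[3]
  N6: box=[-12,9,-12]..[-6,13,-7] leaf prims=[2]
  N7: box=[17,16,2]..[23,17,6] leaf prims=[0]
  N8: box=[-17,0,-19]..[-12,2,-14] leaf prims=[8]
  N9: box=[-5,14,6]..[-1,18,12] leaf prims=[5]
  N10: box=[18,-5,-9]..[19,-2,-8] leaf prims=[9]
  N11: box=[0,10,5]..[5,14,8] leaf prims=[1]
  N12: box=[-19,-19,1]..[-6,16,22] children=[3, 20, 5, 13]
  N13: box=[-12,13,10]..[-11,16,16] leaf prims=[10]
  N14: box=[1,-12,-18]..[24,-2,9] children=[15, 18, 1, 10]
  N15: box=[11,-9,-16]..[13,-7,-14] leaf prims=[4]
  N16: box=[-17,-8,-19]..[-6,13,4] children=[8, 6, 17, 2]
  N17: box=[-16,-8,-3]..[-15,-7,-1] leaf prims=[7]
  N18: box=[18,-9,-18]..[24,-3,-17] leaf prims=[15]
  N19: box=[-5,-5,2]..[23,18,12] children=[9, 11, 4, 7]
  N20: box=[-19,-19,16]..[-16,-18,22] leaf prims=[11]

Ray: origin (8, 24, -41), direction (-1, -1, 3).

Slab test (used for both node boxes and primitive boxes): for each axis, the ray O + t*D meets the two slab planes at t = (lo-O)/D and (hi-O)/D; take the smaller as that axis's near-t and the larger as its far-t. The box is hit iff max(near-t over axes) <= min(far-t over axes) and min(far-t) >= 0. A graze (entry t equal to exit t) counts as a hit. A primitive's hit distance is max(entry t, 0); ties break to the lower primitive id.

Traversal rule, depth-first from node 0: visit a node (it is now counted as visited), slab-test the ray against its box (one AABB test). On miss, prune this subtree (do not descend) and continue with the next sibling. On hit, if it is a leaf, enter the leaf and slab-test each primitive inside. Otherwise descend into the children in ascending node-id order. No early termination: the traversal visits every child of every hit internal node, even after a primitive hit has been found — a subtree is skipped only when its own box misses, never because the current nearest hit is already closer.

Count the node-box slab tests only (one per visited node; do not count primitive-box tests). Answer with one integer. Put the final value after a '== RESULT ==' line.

Walk:
N0 x:[-16,27] y:[6,43] z:[22/3,21] -> hit [22/3,21], descend [12, 14, 16, 19]
  N12 x:[14,27] y:[8,43] z:[14,21] -> hit [14,21], descend [3, 5, 13, 20]
    N3 x:[14,20] y:[31,33] z:[14,15] -> miss, prune
    N5 x:[18,19] y:[21,25] z:[18,58/3] -> miss, prune
    N13 x:[19,20] y:[8,11] z:[17,19] -> miss, prune
    N20 x:[24,27] y:[42,43] z:[19,21] -> miss, prune
  N14 x:[-16,7] y:[26,36] z:[23/3,50/3] -> miss, prune
  N16 x:[14,25] y:[11,32] z:[22/3,15] -> hit [14,15], descend [2, 6, 8, 17]
    N2 x:[14,17] y:[27,31] z:[41/3,15] -> miss, prune
    N6 x:[14,20] y:[11,15] z:[29/3,34/3] -> miss, prune
    N8 x:[20,25] y:[22,24] z:[22/3,9] -> miss, prune
    N17 x:[23,24] y:[31,32] z:[38/3,40/3] -> miss, prune
  N19 x:[-15,13] y:[6,29] z:[43/3,53/3] -> miss, prune

order=[0, 12, 3, 5, 13, 20, 14, 16, 2, 6, 8, 17, 19]  |boxes|=13  |leaves|=0  hit=miss

== RESULT ==
13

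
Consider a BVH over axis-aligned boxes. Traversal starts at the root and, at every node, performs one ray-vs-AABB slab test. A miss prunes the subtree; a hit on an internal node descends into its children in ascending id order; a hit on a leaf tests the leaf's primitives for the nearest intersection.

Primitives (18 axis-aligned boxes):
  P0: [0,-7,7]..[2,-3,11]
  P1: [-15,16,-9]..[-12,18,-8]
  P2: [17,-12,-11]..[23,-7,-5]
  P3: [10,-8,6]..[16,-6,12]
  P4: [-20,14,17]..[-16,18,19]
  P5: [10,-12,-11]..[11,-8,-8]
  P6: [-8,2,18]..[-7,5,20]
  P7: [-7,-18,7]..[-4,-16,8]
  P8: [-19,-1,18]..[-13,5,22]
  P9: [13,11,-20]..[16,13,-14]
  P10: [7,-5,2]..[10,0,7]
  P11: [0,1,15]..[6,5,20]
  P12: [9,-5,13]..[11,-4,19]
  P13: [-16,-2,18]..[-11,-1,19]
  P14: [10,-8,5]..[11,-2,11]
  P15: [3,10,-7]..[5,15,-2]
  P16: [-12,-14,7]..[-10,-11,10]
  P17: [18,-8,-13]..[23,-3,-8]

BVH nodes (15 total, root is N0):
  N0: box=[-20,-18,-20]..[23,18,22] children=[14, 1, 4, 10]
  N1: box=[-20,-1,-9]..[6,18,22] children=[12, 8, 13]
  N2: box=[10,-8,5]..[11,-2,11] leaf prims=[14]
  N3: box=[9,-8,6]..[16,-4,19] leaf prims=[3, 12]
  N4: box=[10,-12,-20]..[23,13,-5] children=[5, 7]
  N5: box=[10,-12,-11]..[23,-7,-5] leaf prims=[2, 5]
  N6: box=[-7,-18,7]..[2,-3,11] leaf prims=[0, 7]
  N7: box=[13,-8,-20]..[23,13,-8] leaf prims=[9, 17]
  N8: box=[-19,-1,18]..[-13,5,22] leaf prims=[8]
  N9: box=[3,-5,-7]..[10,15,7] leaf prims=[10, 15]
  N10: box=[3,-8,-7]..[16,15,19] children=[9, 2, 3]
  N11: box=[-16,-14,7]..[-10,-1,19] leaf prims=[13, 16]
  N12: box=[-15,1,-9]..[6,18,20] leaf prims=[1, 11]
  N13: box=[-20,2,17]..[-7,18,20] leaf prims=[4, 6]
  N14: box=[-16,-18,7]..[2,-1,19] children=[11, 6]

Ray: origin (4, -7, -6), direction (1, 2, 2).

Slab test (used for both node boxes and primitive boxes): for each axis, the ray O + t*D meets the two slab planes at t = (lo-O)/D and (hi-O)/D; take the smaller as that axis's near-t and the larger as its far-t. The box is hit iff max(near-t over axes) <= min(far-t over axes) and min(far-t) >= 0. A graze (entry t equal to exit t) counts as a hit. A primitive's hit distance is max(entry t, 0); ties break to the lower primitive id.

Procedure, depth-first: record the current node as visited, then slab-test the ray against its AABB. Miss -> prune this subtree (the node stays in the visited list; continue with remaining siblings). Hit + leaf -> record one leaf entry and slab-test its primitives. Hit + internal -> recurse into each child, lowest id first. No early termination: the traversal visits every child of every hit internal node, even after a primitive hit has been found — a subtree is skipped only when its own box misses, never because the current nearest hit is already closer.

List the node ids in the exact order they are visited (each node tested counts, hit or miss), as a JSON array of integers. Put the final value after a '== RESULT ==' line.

Walk:
N0 x:[-24,19] y:[-11/2,25/2] z:[-7,14] -> hit [-11/2,25/2], descend [1, 4, 10, 14]
  N1 x:[-24,2] y:[3,25/2] z:[-3/2,14] -> miss, prune
  N4 x:[6,19] y:[-5/2,10] z:[-7,1/2] -> miss, prune
  N10 x:[-1,12] y:[-1/2,11] z:[-1/2,25/2] -> hit [-1/2,11], descend [2, 3, 9]
    N2 x:[6,7] y:[-1/2,5/2] z:[11/2,17/2] -> miss, prune
    N3 x:[5,12] y:[-1/2,3/2] z:[6,25/2] -> miss, prune
    N9 x:[-1,6] y:[1,11] z:[-1/2,13/2] -> hit [1,6] leaf, test {P10(miss), P15(miss)}
  N14 x:[-20,-2] y:[-11/2,3] z:[13/2,25/2] -> miss, prune

8 AABB tests over nodes [0, 1, 4, 10, 2, 3, 9, 14]; 1 leaf entered; closest miss.

== RESULT ==
[0, 1, 4, 10, 2, 3, 9, 14]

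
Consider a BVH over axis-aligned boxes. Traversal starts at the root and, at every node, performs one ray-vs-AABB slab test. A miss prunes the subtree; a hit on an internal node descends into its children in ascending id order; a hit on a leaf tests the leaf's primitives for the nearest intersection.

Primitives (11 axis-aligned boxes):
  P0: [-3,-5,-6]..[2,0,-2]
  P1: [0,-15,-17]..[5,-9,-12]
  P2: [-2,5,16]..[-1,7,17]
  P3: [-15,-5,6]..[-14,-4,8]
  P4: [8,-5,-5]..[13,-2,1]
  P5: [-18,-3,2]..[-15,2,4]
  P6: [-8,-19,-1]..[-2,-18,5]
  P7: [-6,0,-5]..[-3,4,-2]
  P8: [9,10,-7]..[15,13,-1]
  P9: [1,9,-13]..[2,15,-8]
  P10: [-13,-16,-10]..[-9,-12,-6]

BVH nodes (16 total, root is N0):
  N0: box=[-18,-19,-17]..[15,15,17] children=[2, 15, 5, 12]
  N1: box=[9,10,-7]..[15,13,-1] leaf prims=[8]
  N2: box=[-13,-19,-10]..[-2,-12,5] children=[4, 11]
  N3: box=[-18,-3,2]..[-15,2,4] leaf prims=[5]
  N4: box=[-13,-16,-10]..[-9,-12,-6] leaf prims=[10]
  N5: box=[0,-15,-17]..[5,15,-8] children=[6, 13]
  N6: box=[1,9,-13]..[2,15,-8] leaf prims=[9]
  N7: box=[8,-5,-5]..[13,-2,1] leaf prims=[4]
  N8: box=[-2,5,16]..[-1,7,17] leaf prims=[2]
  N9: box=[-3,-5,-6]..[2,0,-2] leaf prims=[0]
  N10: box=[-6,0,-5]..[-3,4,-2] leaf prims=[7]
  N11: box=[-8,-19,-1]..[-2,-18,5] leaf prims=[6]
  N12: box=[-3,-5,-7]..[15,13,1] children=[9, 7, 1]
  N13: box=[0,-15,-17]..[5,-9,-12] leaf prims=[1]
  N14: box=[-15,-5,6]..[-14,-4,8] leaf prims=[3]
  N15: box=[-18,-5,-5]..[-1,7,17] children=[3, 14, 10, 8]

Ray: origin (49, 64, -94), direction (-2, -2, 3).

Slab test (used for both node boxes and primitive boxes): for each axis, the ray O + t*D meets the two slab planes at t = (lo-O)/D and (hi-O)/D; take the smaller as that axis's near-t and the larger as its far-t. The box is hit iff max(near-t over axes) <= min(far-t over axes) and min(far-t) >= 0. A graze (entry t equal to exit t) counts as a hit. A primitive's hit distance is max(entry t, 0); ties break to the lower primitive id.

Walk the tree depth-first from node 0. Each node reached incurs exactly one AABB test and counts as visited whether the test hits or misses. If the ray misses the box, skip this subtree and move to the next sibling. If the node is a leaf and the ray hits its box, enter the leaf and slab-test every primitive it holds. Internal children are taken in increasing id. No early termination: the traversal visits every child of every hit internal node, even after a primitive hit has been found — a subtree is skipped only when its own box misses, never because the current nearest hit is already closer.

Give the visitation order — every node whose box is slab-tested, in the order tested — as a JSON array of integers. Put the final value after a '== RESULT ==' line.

Walk:
N0 x:[17,67/2] y:[49/2,83/2] z:[77/3,37] -> hit [77/3,67/2], descend [2, 5, 12, 15]
  N2 x:[51/2,31] y:[38,83/2] z:[28,33] -> miss, prune
  N5 x:[22,49/2] y:[49/2,79/2] z:[77/3,86/3] -> miss, prune
  N12 x:[17,26] y:[51/2,69/2] z:[29,95/3] -> miss, prune
  N15 x:[25,67/2] y:[57/2,69/2] z:[89/3,37] -> hit [89/3,67/2], descend [3, 8, 10, 14]
    N3 x:[32,67/2] y:[31,67/2] z:[32,98/3] -> hit [32,98/3] leaf, test {P5@t=32}
    N8 x:[25,51/2] y:[57/2,59/2] z:[110/3,37] -> miss, prune
    N10 x:[26,55/2] y:[30,32] z:[89/3,92/3] -> miss, prune
    N14 x:[63/2,32] y:[34,69/2] z:[100/3,34] -> miss, prune

Summary -> nodes [0, 2, 5, 12, 15, 3, 8, 10, 14]; box-tests=9; leaf-entries=1; first=P5

== RESULT ==
[0, 2, 5, 12, 15, 3, 8, 10, 14]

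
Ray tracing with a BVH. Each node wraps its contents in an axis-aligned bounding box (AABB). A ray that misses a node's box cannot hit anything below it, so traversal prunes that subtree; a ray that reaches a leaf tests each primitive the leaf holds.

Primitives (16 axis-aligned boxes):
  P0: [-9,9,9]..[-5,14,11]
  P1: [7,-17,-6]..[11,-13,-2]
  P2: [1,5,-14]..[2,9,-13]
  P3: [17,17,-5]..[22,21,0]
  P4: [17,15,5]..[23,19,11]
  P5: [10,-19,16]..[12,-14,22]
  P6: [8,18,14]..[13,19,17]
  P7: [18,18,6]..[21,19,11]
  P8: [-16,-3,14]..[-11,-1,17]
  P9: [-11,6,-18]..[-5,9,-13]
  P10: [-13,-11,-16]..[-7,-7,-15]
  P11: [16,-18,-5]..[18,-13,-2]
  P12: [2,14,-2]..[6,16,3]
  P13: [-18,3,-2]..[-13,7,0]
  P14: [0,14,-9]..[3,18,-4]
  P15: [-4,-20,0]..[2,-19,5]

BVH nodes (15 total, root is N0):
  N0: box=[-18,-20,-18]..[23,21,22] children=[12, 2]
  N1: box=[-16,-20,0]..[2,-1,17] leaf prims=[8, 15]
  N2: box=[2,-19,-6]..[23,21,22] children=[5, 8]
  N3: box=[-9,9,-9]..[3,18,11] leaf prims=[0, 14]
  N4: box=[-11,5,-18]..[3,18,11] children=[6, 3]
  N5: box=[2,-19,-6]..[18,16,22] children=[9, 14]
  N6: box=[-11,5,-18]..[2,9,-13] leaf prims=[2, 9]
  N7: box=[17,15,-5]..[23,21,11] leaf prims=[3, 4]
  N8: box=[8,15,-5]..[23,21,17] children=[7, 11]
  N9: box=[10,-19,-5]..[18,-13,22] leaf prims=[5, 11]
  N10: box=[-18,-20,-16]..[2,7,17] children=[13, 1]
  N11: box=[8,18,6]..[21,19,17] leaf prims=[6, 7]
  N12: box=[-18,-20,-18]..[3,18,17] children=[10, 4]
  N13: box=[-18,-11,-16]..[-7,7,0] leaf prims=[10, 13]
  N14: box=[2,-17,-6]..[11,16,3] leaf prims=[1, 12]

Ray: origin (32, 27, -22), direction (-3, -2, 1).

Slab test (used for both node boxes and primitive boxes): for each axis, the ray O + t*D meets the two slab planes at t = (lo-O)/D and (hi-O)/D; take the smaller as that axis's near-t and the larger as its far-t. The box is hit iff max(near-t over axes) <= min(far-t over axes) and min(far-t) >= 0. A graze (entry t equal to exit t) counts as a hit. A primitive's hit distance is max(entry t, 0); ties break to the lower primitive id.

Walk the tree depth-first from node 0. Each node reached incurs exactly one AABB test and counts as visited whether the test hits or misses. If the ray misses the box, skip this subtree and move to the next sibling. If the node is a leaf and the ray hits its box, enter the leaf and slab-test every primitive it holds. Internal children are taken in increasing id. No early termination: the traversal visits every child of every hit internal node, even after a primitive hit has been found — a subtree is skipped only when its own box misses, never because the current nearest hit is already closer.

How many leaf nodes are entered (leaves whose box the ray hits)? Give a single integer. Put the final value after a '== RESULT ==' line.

Trace the traversal:
N0 x:[3,50/3] y:[3,47/2] z:[4,44] -> hit [4,50/3], descend [2, 12]
  N2 x:[3,10] y:[3,23] z:[16,44] -> miss, prune
  N12 x:[29/3,50/3] y:[9/2,47/2] z:[4,39] -> hit [29/3,50/3], descend [4, 10]
    N4 x:[29/3,43/3] y:[9/2,11] z:[4,33] -> hit [29/3,11], descend [3, 6]
      N3 x:[29/3,41/3] y:[9/2,9] z:[13,33] -> miss, prune
      N6 x:[10,43/3] y:[9,11] z:[4,9] -> miss, prune
    N10 x:[10,50/3] y:[10,47/2] z:[6,39] -> hit [10,50/3], descend [1, 13]
      N1 x:[10,16] y:[14,47/2] z:[22,39] -> miss, prune
      N13 x:[13,50/3] y:[10,19] z:[6,22] -> hit [13,50/3] leaf, test {P10(miss), P13(miss)}

Visited [0, 2, 12, 4, 3, 6, 10, 1, 13]. Tests: 9 box, 1 leaf. Nearest: miss.

== RESULT ==
1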